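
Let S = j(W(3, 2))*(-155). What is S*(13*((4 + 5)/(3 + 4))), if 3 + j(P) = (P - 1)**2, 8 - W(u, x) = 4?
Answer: -108810/7 ≈ -15544.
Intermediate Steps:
W(u, x) = 4 (W(u, x) = 8 - 1*4 = 8 - 4 = 4)
j(P) = -3 + (-1 + P)**2 (j(P) = -3 + (P - 1)**2 = -3 + (-1 + P)**2)
S = -930 (S = (-3 + (-1 + 4)**2)*(-155) = (-3 + 3**2)*(-155) = (-3 + 9)*(-155) = 6*(-155) = -930)
S*(13*((4 + 5)/(3 + 4))) = -12090*(4 + 5)/(3 + 4) = -12090*9/7 = -930*117/7 = -108810/7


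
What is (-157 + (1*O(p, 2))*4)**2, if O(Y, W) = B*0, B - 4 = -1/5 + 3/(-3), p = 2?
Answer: 24649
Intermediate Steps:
B = 14/5 (B = 4 + (-1/5 + 3/(-3)) = 4 + (-1*1/5 + 3*(-1/3)) = 4 + (-1/5 - 1) = 4 - 6/5 = 14/5 ≈ 2.8000)
O(Y, W) = 0 (O(Y, W) = (14/5)*0 = 0)
(-157 + (1*O(p, 2))*4)**2 = (-157 + (1*0)*4)**2 = (-157 + 0*4)**2 = (-157 + 0)**2 = (-157)**2 = 24649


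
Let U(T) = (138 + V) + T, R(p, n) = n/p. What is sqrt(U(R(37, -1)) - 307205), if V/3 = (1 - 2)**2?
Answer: I*sqrt(420370653)/37 ≈ 554.13*I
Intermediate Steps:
V = 3 (V = 3*(1 - 2)**2 = 3*(-1)**2 = 3*1 = 3)
U(T) = 141 + T (U(T) = (138 + 3) + T = 141 + T)
sqrt(U(R(37, -1)) - 307205) = sqrt((141 - 1/37) - 307205) = sqrt(5216/37 - 307205) = sqrt(-11361369/37) = I*sqrt(420370653)/37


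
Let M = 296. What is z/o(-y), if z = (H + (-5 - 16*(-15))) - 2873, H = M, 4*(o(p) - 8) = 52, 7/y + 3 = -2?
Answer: -2342/21 ≈ -111.52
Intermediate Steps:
y = -7/5 (y = 7/(-3 - 2) = 7/(-5) = 7*(-⅕) = -7/5 ≈ -1.4000)
o(p) = 21 (o(p) = 8 + (¼)*52 = 8 + 13 = 21)
H = 296
z = -2342 (z = (296 + (-5 - 16*(-15))) - 2873 = (296 + (-5 + 240)) - 2873 = (296 + 235) - 2873 = 531 - 2873 = -2342)
z/o(-y) = -2342/21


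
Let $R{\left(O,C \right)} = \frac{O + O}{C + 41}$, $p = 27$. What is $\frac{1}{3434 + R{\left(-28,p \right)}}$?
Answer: $\frac{17}{58364} \approx 0.00029128$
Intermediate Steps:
$R{\left(O,C \right)} = \frac{2 O}{41 + C}$
$\frac{1}{3434 + R{\left(-28,p \right)}} = \frac{1}{3434 + 2 \left(-28\right) \frac{1}{41 + 27}} = \frac{1}{3434 + 2 \left(-28\right) \frac{1}{68}} = \frac{1}{3434 - \frac{14}{17}} = \frac{1}{\frac{58364}{17}} = \frac{17}{58364}$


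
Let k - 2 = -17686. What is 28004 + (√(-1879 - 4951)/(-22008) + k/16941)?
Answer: 474398080/16941 - I*√6830/22008 ≈ 28003.0 - 0.0037552*I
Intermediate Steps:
k = -17684 (k = 2 - 17686 = -17684)
28004 + (√(-1879 - 4951)/(-22008) + k/16941) = 28004 + (√(-1879 - 4951)/(-22008) - 17684/16941) = 28004 + (√(-6830)*(-1/22008) - 17684*1/16941) = 28004 + ((I*√6830)*(-1/22008) - 17684/16941) = 28004 + (-I*√6830/22008 - 17684/16941) = 28004 + (-17684/16941 - I*√6830/22008) = 474398080/16941 - I*√6830/22008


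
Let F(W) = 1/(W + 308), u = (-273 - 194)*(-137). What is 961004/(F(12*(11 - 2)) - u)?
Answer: -399777664/26615263 ≈ -15.021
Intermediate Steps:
u = 63979 (u = -467*(-137) = 63979)
F(W) = 1/(308 + W)
961004/(F(12*(11 - 2)) - u) = 961004/(1/(308 + 12*(11 - 2)) - 1*63979) = 961004/(1/(308 + 12*9) - 63979) = 961004/(1/(308 + 108) - 63979) = 961004/(1/416 - 63979) = 961004/(-26615263/416) = 961004*(-416/26615263) = -399777664/26615263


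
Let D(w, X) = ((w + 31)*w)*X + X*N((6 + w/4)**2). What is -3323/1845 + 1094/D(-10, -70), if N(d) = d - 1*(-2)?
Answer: -1933999/1123605 ≈ -1.7212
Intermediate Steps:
N(d) = 2 + d (N(d) = d + 2 = 2 + d)
D(w, X) = X*(2 + (6 + w/4)**2) + X*w*(31 + w) (D(w, X) = ((w + 31)*w)*X + X*(2 + (6 + w/4)**2) = ((31 + w)*w)*X + X*(2 + (6 + w*(1/4))**2) = (w*(31 + w))*X + X*(2 + (6 + w/4)**2) = X*w*(31 + w) + X*(2 + (6 + w/4)**2) = X*(2 + (6 + w/4)**2) + X*w*(31 + w))
-3323/1845 + 1094/D(-10, -70) = -3323/1845 + 1094/(((1/16)*(-70)*(608 + 17*(-10)**2 + 544*(-10)))) = -3323*1/1845 + 1094/(((1/16)*(-70)*(608 + 17*100 - 5440))) = -3323/1845 + 1094/(((1/16)*(-70)*(608 + 1700 - 5440))) = -3323/1845 + 1094/(((1/16)*(-70)*(-3132))) = -3323/1845 + 1094/(27405/2) = -3323/1845 + 1094*(2/27405) = -3323/1845 + 2188/27405 = -1933999/1123605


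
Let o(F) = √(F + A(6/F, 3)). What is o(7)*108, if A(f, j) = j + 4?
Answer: 108*√14 ≈ 404.10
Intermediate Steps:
A(f, j) = 4 + j
o(F) = √(7 + F) (o(F) = √(F + (4 + 3)) = √(F + 7) = √(7 + F))
o(7)*108 = √(7 + 7)*108 = √14*108 = 108*√14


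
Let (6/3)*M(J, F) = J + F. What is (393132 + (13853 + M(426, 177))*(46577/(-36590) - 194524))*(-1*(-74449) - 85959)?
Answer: 231886935842493923/7318 ≈ 3.1687e+13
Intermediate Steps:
M(J, F) = F/2 + J/2 (M(J, F) = (J + F)/2 = (F + J)/2 = F/2 + J/2)
(393132 + (13853 + M(426, 177))*(46577/(-36590) - 194524))*(-1*(-74449) - 85959) = (393132 + (13853 + ((1/2)*177 + (1/2)*426))*(46577/(-36590) - 194524))*(-1*(-74449) - 85959) = (393132 + (13853 + (177/2 + 213))*(46577*(-1/36590) - 194524))*(74449 - 85959) = (393132 + (13853 + 603/2)*(-46577/36590 - 194524))*(-11510) = (393132 + (28309/2)*(-7117679737/36590))*(-11510) = (393132 - 201494395674733/73180)*(-11510) = -201465626274973/73180*(-11510) = 231886935842493923/7318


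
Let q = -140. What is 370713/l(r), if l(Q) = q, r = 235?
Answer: -52959/20 ≈ -2647.9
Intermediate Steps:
l(Q) = -140
370713/l(r) = 370713/(-140) = 370713*(-1/140) = -52959/20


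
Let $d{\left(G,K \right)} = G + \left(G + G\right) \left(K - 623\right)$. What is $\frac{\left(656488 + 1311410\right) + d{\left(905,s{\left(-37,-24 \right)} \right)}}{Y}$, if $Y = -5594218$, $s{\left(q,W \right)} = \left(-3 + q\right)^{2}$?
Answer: $- \frac{3737173}{5594218} \approx -0.66804$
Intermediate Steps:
$d{\left(G,K \right)} = G + 2 G \left(-623 + K\right)$
$\frac{\left(656488 + 1311410\right) + d{\left(905,s{\left(-37,-24 \right)} \right)}}{Y} = \frac{\left(656488 + 1311410\right) + 905 \left(-1245 + 2 \left(-3 - 37\right)^{2}\right)}{-5594218} = \left(1967898 + 905 \left(-1245 + 2 \left(-40\right)^{2}\right)\right) \left(- \frac{1}{5594218}\right) = \left(1967898 + 905 \left(-1245 + 2 \cdot 1600\right)\right) \left(- \frac{1}{5594218}\right) = \left(1967898 + 905 \left(-1245 + 3200\right)\right) \left(- \frac{1}{5594218}\right) = \left(1967898 + 905 \cdot 1955\right) \left(- \frac{1}{5594218}\right) = \left(1967898 + 1769275\right) \left(- \frac{1}{5594218}\right) = 3737173 \left(- \frac{1}{5594218}\right) = - \frac{3737173}{5594218}$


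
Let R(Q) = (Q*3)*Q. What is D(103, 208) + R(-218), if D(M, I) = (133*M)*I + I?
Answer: 2992172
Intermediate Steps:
D(M, I) = I + 133*I*M (D(M, I) = 133*I*M + I = I + 133*I*M)
R(Q) = 3*Q² (R(Q) = (3*Q)*Q = 3*Q²)
D(103, 208) + R(-218) = 208*(1 + 133*103) + 3*(-218)² = 208*(1 + 13699) + 3*47524 = 208*13700 + 142572 = 2849600 + 142572 = 2992172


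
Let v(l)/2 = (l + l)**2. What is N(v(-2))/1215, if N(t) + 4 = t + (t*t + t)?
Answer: 1084/1215 ≈ 0.89218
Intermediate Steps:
v(l) = 8*l**2 (v(l) = 2*(l + l)**2 = 2*(2*l)**2 = 2*(4*l**2) = 8*l**2)
N(t) = -4 + t**2 + 2*t (N(t) = -4 + (t + (t*t + t)) = -4 + (t + (t**2 + t)) = -4 + (t + (t + t**2)) = -4 + (t**2 + 2*t) = -4 + t**2 + 2*t)
N(v(-2))/1215 = (-4 + (8*(-2)**2)**2 + 2*(8*(-2)**2))/1215 = (-4 + (8*4)**2 + 2*(8*4))*(1/1215) = (-4 + 32**2 + 2*32)*(1/1215) = (-4 + 1024 + 64)*(1/1215) = 1084*(1/1215) = 1084/1215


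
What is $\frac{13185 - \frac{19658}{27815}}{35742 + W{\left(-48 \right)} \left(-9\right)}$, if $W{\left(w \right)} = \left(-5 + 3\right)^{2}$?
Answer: $\frac{366721117}{993162390} \approx 0.36925$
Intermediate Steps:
$W{\left(w \right)} = 4$ ($W{\left(w \right)} = \left(-2\right)^{2} = 4$)
$\frac{13185 - \frac{19658}{27815}}{35742 + W{\left(-48 \right)} \left(-9\right)} = \frac{13185 - \frac{19658}{27815}}{35742 + 4 \left(-9\right)} = \frac{13185 - \frac{19658}{27815}}{35742 - 36} = \frac{13185 - \frac{19658}{27815}}{35706} = \frac{366721117}{27815} \cdot \frac{1}{35706} = \frac{366721117}{993162390}$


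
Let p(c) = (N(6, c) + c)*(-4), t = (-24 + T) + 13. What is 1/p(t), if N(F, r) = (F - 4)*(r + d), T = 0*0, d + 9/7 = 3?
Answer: 7/828 ≈ 0.0084541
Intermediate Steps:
d = 12/7 (d = -9/7 + 3 = 12/7 ≈ 1.7143)
T = 0
N(F, r) = (-4 + F)*(12/7 + r) (N(F, r) = (F - 4)*(r + 12/7) = (-4 + F)*(12/7 + r))
t = -11 (t = (-24 + 0) + 13 = -24 + 13 = -11)
p(c) = -96/7 - 12*c (p(c) = ((-48/7 - 4*c + (12/7)*6 + 6*c) + c)*(-4) = ((-48/7 - 4*c + 72/7 + 6*c) + c)*(-4) = ((24/7 + 2*c) + c)*(-4) = (24/7 + 3*c)*(-4) = -96/7 - 12*c)
1/p(t) = 1/(-96/7 - 12*(-11)) = 1/(-96/7 + 132) = 1/(828/7) = 7/828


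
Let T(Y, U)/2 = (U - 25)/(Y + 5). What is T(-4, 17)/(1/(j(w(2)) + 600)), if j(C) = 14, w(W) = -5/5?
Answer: -9824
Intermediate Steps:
w(W) = -1 (w(W) = -5*1/5 = -1)
T(Y, U) = 2*(-25 + U)/(5 + Y) (T(Y, U) = 2*((U - 25)/(Y + 5)) = 2*((-25 + U)/(5 + Y)) = 2*(-25 + U)/(5 + Y))
T(-4, 17)/(1/(j(w(2)) + 600)) = (2*(-25 + 17)/(5 - 4))/(1/(14 + 600)) = (2*(-8)/1)/(1/614) = (2*1*(-8))/(1/614) = -16*614 = -9824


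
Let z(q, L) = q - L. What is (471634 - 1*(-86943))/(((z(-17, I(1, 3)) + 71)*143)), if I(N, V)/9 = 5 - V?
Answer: 558577/5148 ≈ 108.50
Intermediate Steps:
I(N, V) = 45 - 9*V (I(N, V) = 9*(5 - V) = 45 - 9*V)
(471634 - 1*(-86943))/(((z(-17, I(1, 3)) + 71)*143)) = (471634 - 1*(-86943))/((((-17 - (45 - 9*3)) + 71)*143)) = (471634 + 86943)/((((-17 - (45 - 27)) + 71)*143)) = 558577/((((-17 - 1*18) + 71)*143)) = 558577/((((-17 - 18) + 71)*143)) = 558577/(((-35 + 71)*143)) = 558577/((36*143)) = 558577/5148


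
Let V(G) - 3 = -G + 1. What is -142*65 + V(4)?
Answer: -9230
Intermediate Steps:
V(G) = 4 - G (V(G) = 3 + (-G + 1) = 3 + (1 - G) = 4 - G)
-142*65 + V(4) = -142*65 + (4 - 1*4) = -9230 + (4 - 4) = -9230 + 0 = -9230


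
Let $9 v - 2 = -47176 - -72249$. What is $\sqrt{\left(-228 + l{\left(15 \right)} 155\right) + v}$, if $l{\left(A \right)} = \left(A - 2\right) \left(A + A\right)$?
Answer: $\frac{\sqrt{567073}}{3} \approx 251.01$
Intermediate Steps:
$v = \frac{25075}{9}$ ($v = \frac{2}{9} + \frac{-47176 - -72249}{9} = \frac{2}{9} + \frac{-47176 + \left(-18136 + 90385\right)}{9} = \frac{2}{9} + \frac{-47176 + 72249}{9} = \frac{2}{9} + \frac{1}{9} \cdot 25073 = \frac{2}{9} + \frac{25073}{9} = \frac{25075}{9} \approx 2786.1$)
$l{\left(A \right)} = 2 A \left(-2 + A\right)$ ($l{\left(A \right)} = \left(-2 + A\right) 2 A = 2 A \left(-2 + A\right)$)
$\sqrt{\left(-228 + l{\left(15 \right)} 155\right) + v} = \sqrt{\left(-228 + 2 \cdot 15 \left(-2 + 15\right) 155\right) + \frac{25075}{9}} = \sqrt{\left(-228 + 2 \cdot 15 \cdot 13 \cdot 155\right) + \frac{25075}{9}} = \sqrt{\left(-228 + 390 \cdot 155\right) + \frac{25075}{9}} = \sqrt{\left(-228 + 60450\right) + \frac{25075}{9}} = \sqrt{60222 + \frac{25075}{9}} = \sqrt{\frac{567073}{9}} = \frac{\sqrt{567073}}{3}$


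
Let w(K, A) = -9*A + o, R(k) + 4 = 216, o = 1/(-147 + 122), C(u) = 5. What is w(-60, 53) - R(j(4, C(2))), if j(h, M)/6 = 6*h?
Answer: -17226/25 ≈ -689.04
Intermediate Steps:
j(h, M) = 36*h (j(h, M) = 6*(6*h) = 36*h)
o = -1/25 (o = 1/(-25) = -1/25 ≈ -0.040000)
R(k) = 212 (R(k) = -4 + 216 = 212)
w(K, A) = -1/25 - 9*A (w(K, A) = -9*A - 1/25 = -1/25 - 9*A)
w(-60, 53) - R(j(4, C(2))) = (-1/25 - 9*53) - 1*212 = (-1/25 - 477) - 212 = -11926/25 - 212 = -17226/25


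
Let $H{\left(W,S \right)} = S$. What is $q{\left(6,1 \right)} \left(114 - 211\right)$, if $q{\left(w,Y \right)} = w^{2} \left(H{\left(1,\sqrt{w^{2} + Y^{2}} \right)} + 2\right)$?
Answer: $-6984 - 3492 \sqrt{37} \approx -28225.0$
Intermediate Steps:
$q{\left(w,Y \right)} = w^{2} \left(2 + \sqrt{Y^{2} + w^{2}}\right)$ ($q{\left(w,Y \right)} = w^{2} \left(\sqrt{w^{2} + Y^{2}} + 2\right) = w^{2} \left(\sqrt{Y^{2} + w^{2}} + 2\right) = w^{2} \left(2 + \sqrt{Y^{2} + w^{2}}\right)$)
$q{\left(6,1 \right)} \left(114 - 211\right) = 6^{2} \left(2 + \sqrt{1^{2} + 6^{2}}\right) \left(114 - 211\right) = 36 \left(2 + \sqrt{1 + 36}\right) \left(114 - 211\right) = 36 \left(2 + \sqrt{37}\right) \left(-97\right) = \left(72 + 36 \sqrt{37}\right) \left(-97\right) = -6984 - 3492 \sqrt{37}$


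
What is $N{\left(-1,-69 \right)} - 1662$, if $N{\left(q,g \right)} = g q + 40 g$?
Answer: $-4353$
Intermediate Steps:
$N{\left(q,g \right)} = 40 g + g q$
$N{\left(-1,-69 \right)} - 1662 = - 69 \left(40 - 1\right) - 1662 = \left(-69\right) 39 - 1662 = -2691 - 1662 = -4353$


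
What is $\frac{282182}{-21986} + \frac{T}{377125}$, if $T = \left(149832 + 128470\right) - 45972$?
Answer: $- \frac{1447283991}{118449575} \approx -12.219$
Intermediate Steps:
$T = 232330$ ($T = 278302 - 45972 = 232330$)
$\frac{282182}{-21986} + \frac{T}{377125} = \frac{282182}{-21986} + \frac{232330}{377125} = 282182 \left(- \frac{1}{21986}\right) + 232330 \cdot \frac{1}{377125} = - \frac{141091}{10993} + \frac{6638}{10775} = - \frac{1447283991}{118449575}$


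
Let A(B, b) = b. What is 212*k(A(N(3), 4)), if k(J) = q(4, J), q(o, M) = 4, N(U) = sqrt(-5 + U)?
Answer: 848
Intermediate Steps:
k(J) = 4
212*k(A(N(3), 4)) = 212*4 = 848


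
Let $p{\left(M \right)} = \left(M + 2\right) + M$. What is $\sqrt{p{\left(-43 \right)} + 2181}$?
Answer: $3 \sqrt{233} \approx 45.793$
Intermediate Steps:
$p{\left(M \right)} = 2 + 2 M$ ($p{\left(M \right)} = \left(2 + M\right) + M = 2 + 2 M$)
$\sqrt{p{\left(-43 \right)} + 2181} = \sqrt{\left(2 + 2 \left(-43\right)\right) + 2181} = \sqrt{\left(2 - 86\right) + 2181} = \sqrt{-84 + 2181} = \sqrt{2097} = 3 \sqrt{233}$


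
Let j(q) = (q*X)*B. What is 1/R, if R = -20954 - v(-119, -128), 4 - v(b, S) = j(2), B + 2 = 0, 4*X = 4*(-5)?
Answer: -1/20938 ≈ -4.7760e-5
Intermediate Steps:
X = -5 (X = (4*(-5))/4 = (1/4)*(-20) = -5)
B = -2 (B = -2 + 0 = -2)
j(q) = 10*q (j(q) = (q*(-5))*(-2) = -5*q*(-2) = 10*q)
v(b, S) = -16 (v(b, S) = 4 - 10*2 = 4 - 1*20 = 4 - 20 = -16)
R = -20938 (R = -20954 - 1*(-16) = -20954 + 16 = -20938)
1/R = 1/(-20938) = -1/20938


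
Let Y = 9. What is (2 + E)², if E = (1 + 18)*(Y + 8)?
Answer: 105625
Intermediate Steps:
E = 323 (E = (1 + 18)*(9 + 8) = 19*17 = 323)
(2 + E)² = (2 + 323)² = 325² = 105625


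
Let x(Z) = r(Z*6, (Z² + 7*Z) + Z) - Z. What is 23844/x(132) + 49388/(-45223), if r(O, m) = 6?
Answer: -180753350/949683 ≈ -190.33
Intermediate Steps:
x(Z) = 6 - Z
23844/x(132) + 49388/(-45223) = 23844/(6 - 1*132) + 49388/(-45223) = 23844/(6 - 132) + 49388*(-1/45223) = 23844/(-126) - 49388/45223 = 23844*(-1/126) - 49388/45223 = -3974/21 - 49388/45223 = -180753350/949683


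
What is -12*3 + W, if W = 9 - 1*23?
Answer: -50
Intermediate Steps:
W = -14 (W = 9 - 23 = -14)
-12*3 + W = -12*3 - 14 = -36 - 14 = -50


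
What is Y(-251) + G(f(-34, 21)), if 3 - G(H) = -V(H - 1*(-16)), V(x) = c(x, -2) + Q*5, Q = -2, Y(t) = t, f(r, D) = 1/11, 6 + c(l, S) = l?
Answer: -2727/11 ≈ -247.91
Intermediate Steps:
c(l, S) = -6 + l
f(r, D) = 1/11
V(x) = -16 + x (V(x) = (-6 + x) - 2*5 = (-6 + x) - 10 = -16 + x)
G(H) = 3 + H (G(H) = 3 - (-1)*(-16 + (H - 1*(-16))) = 3 - (-1)*(-16 + (H + 16)) = 3 - (-1)*(-16 + (16 + H)) = 3 - (-1)*H = 3 + H)
Y(-251) + G(f(-34, 21)) = -251 + (3 + 1/11) = -251 + 34/11 = -2727/11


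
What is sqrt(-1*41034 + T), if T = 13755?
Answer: 3*I*sqrt(3031) ≈ 165.16*I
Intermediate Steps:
sqrt(-1*41034 + T) = sqrt(-1*41034 + 13755) = sqrt(-41034 + 13755) = sqrt(-27279) = 3*I*sqrt(3031)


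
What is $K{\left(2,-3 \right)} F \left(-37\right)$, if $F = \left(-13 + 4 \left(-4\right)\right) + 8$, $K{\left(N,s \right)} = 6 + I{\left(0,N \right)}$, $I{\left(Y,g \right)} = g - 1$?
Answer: $5439$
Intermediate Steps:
$I{\left(Y,g \right)} = -1 + g$ ($I{\left(Y,g \right)} = g - 1 = -1 + g$)
$K{\left(N,s \right)} = 5 + N$ ($K{\left(N,s \right)} = 6 + \left(-1 + N\right) = 5 + N$)
$F = -21$ ($F = \left(-13 - 16\right) + 8 = -29 + 8 = -21$)
$K{\left(2,-3 \right)} F \left(-37\right) = \left(5 + 2\right) \left(-21\right) \left(-37\right) = 7 \left(-21\right) \left(-37\right) = \left(-147\right) \left(-37\right) = 5439$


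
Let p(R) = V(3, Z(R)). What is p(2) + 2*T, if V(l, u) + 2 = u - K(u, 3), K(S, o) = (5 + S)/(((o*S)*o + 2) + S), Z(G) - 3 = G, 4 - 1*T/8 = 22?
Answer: -7415/26 ≈ -285.19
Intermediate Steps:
T = -144 (T = 32 - 8*22 = 32 - 176 = -144)
Z(G) = 3 + G
K(S, o) = (5 + S)/(2 + S + S*o²) (K(S, o) = (5 + S)/(((S*o)*o + 2) + S) = (5 + S)/((S*o² + 2) + S) = (5 + S)/((2 + S*o²) + S) = (5 + S)/(2 + S + S*o²))
V(l, u) = -2 + u - (5 + u)/(2 + 10*u) (V(l, u) = -2 + (u - (5 + u)/(2 + u + u*3²)) = -2 + (u - (5 + u)/(2 + u + u*9)) = -2 + (u - (5 + u)/(2 + u + 9*u)) = -2 + (u - (5 + u)/(2 + 10*u)) = -2 + u - (5 + u)/(2 + 10*u))
p(R) = (-66 - 19*R + 10*(3 + R)²)/(2*(16 + 5*R)) (p(R) = (-9 - 19*(3 + R) + 10*(3 + R)²)/(2*(1 + 5*(3 + R))) = (-9 + (-57 - 19*R) + 10*(3 + R)²)/(2*(1 + (15 + 5*R))) = (-66 - 19*R + 10*(3 + R)²)/(2*(16 + 5*R)))
p(2) + 2*T = (24 + 10*2² + 41*2)/(2*(16 + 5*2)) + 2*(-144) = (24 + 10*4 + 82)/(2*(16 + 10)) - 288 = (½)*(24 + 40 + 82)/26 - 288 = (½)*(1/26)*146 - 288 = 73/26 - 288 = -7415/26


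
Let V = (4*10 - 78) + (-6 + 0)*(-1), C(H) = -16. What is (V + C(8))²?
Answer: 2304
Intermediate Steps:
V = -32 (V = (40 - 78) - 6*(-1) = -38 + 6 = -32)
(V + C(8))² = (-32 - 16)² = (-48)² = 2304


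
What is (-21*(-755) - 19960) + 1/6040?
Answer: -24794199/6040 ≈ -4105.0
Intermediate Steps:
(-21*(-755) - 19960) + 1/6040 = (15855 - 19960) + 1/6040 = -4105 + 1/6040 = -24794199/6040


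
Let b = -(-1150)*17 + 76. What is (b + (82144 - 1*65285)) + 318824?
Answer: 355309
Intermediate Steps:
b = 19626 (b = -230*(-85) + 76 = 19550 + 76 = 19626)
(b + (82144 - 1*65285)) + 318824 = (19626 + (82144 - 1*65285)) + 318824 = (19626 + (82144 - 65285)) + 318824 = (19626 + 16859) + 318824 = 36485 + 318824 = 355309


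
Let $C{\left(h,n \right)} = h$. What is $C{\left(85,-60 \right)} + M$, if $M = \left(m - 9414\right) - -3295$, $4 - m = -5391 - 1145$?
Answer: $506$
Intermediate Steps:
$m = 6540$ ($m = 4 - \left(-5391 - 1145\right) = 4 - -6536 = 4 + 6536 = 6540$)
$M = 421$ ($M = \left(6540 - 9414\right) - -3295 = -2874 + 3295 = 421$)
$C{\left(85,-60 \right)} + M = 85 + 421 = 506$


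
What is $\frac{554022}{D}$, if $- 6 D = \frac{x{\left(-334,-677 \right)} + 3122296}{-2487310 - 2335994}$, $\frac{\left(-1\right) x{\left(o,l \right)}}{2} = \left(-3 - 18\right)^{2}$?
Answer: $\frac{8016649586064}{1560707} \approx 5.1366 \cdot 10^{6}$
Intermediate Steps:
$x{\left(o,l \right)} = -882$ ($x{\left(o,l \right)} = - 2 \left(-3 - 18\right)^{2} = - 2 \left(-21\right)^{2} = \left(-2\right) 441 = -882$)
$D = \frac{1560707}{14469912}$ ($D = - \frac{\left(-882 + 3122296\right) \frac{1}{-2487310 - 2335994}}{6} = - \frac{3121414 \frac{1}{-4823304}}{6} = - \frac{3121414 \left(- \frac{1}{4823304}\right)}{6} = \left(- \frac{1}{6}\right) \left(- \frac{1560707}{2411652}\right) = \frac{1560707}{14469912} \approx 0.10786$)
$\frac{554022}{D} = \frac{554022}{\frac{1560707}{14469912}} = 554022 \cdot \frac{14469912}{1560707} = \frac{8016649586064}{1560707}$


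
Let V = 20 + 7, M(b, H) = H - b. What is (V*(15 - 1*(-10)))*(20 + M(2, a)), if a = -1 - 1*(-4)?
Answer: 14175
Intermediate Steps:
a = 3 (a = -1 + 4 = 3)
V = 27
(V*(15 - 1*(-10)))*(20 + M(2, a)) = (27*(15 - 1*(-10)))*(20 + (3 - 1*2)) = (27*(15 + 10))*(20 + (3 - 2)) = (27*25)*(20 + 1) = 675*21 = 14175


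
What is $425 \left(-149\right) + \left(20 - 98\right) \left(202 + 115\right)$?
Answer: $-88051$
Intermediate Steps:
$425 \left(-149\right) + \left(20 - 98\right) \left(202 + 115\right) = -63325 - 24726 = -88051$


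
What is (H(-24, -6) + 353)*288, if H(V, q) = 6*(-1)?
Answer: 99936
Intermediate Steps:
H(V, q) = -6
(H(-24, -6) + 353)*288 = (-6 + 353)*288 = 347*288 = 99936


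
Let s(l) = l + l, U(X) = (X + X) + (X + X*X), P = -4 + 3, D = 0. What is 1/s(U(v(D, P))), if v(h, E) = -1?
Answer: -1/4 ≈ -0.25000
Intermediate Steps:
P = -1
U(X) = X**2 + 3*X (U(X) = 2*X + (X + X**2) = X**2 + 3*X)
s(l) = 2*l
1/s(U(v(D, P))) = 1/(2*(-(3 - 1))) = 1/(2*(-1*2)) = 1/(2*(-2)) = 1/(-4) = -1/4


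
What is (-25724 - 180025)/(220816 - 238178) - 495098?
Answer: -8595685727/17362 ≈ -4.9509e+5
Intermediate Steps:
(-25724 - 180025)/(220816 - 238178) - 495098 = -205749/(-17362) - 495098 = -205749*(-1/17362) - 495098 = 205749/17362 - 495098 = -8595685727/17362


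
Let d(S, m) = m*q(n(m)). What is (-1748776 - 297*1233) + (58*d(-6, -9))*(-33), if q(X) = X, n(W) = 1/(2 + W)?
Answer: -14822065/7 ≈ -2.1174e+6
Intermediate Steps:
d(S, m) = m/(2 + m)
(-1748776 - 297*1233) + (58*d(-6, -9))*(-33) = (-1748776 - 297*1233) + (58*(-9/(2 - 9)))*(-33) = (-1748776 - 366201) + (58*(-9/(-7)))*(-33) = -2114977 + (58*(-9*(-⅐)))*(-33) = -2114977 + (58*(9/7))*(-33) = -2114977 + (522/7)*(-33) = -2114977 - 17226/7 = -14822065/7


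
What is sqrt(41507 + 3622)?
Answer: 7*sqrt(921) ≈ 212.44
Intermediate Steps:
sqrt(41507 + 3622) = sqrt(45129) = 7*sqrt(921)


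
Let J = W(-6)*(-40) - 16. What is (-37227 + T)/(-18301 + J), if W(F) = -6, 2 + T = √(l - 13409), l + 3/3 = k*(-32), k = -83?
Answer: 37229/18077 - I*√10754/18077 ≈ 2.0595 - 0.0057367*I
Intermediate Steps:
l = 2655 (l = -1 - 83*(-32) = -1 + 2656 = 2655)
T = -2 + I*√10754 (T = -2 + √(2655 - 13409) = -2 + √(-10754) = -2 + I*√10754 ≈ -2.0 + 103.7*I)
J = 224 (J = -6*(-40) - 16 = 240 - 16 = 224)
(-37227 + T)/(-18301 + J) = (-37227 + (-2 + I*√10754))/(-18301 + 224) = (-37229 + I*√10754)/(-18077) = (-37229 + I*√10754)*(-1/18077) = 37229/18077 - I*√10754/18077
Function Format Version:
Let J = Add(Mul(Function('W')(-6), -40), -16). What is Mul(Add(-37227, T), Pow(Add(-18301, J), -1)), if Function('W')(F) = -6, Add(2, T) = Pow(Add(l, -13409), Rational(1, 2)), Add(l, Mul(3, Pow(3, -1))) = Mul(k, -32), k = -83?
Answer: Add(Rational(37229, 18077), Mul(Rational(-1, 18077), I, Pow(10754, Rational(1, 2)))) ≈ Add(2.0595, Mul(-0.0057367, I))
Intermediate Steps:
l = 2655 (l = Add(-1, Mul(-83, -32)) = Add(-1, 2656) = 2655)
T = Add(-2, Mul(I, Pow(10754, Rational(1, 2)))) (T = Add(-2, Pow(Add(2655, -13409), Rational(1, 2))) = Add(-2, Pow(-10754, Rational(1, 2))) = Add(-2, Mul(I, Pow(10754, Rational(1, 2)))) ≈ Add(-2.0000, Mul(103.70, I)))
J = 224 (J = Add(Mul(-6, -40), -16) = Add(240, -16) = 224)
Mul(Add(-37227, T), Pow(Add(-18301, J), -1)) = Mul(Add(-37227, Add(-2, Mul(I, Pow(10754, Rational(1, 2))))), Pow(Add(-18301, 224), -1)) = Mul(Add(-37229, Mul(I, Pow(10754, Rational(1, 2)))), Pow(-18077, -1)) = Mul(Add(-37229, Mul(I, Pow(10754, Rational(1, 2)))), Rational(-1, 18077)) = Add(Rational(37229, 18077), Mul(Rational(-1, 18077), I, Pow(10754, Rational(1, 2))))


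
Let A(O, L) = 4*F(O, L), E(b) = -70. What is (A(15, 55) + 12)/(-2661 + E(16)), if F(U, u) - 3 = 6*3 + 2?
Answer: -104/2731 ≈ -0.038081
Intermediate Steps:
F(U, u) = 23 (F(U, u) = 3 + (6*3 + 2) = 3 + (18 + 2) = 3 + 20 = 23)
A(O, L) = 92 (A(O, L) = 4*23 = 92)
(A(15, 55) + 12)/(-2661 + E(16)) = (92 + 12)/(-2661 - 70) = 104/(-2731) = 104*(-1/2731) = -104/2731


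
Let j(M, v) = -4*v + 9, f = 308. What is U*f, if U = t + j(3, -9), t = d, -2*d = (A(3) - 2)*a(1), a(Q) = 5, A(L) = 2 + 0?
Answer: 13860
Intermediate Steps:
A(L) = 2
d = 0 (d = -(2 - 2)*5/2 = -0*5 = -½*0 = 0)
j(M, v) = 9 - 4*v
t = 0
U = 45 (U = 0 + (9 - 4*(-9)) = 0 + (9 + 36) = 0 + 45 = 45)
U*f = 45*308 = 13860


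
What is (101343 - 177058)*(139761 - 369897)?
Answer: 17424747240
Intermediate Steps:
(101343 - 177058)*(139761 - 369897) = -75715*(-230136) = 17424747240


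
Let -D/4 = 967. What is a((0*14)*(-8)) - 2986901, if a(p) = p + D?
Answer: -2990769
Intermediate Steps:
D = -3868 (D = -4*967 = -3868)
a(p) = -3868 + p (a(p) = p - 3868 = -3868 + p)
a((0*14)*(-8)) - 2986901 = (-3868 + (0*14)*(-8)) - 2986901 = (-3868 + 0*(-8)) - 2986901 = (-3868 + 0) - 2986901 = -3868 - 2986901 = -2990769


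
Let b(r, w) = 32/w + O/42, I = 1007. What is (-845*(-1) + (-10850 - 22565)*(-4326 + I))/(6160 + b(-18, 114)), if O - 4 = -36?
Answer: 2458399265/136536 ≈ 18006.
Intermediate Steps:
O = -32 (O = 4 - 36 = -32)
b(r, w) = -16/21 + 32/w (b(r, w) = 32/w - 32/42 = 32/w - 32*1/42 = 32/w - 16/21 = -16/21 + 32/w)
(-845*(-1) + (-10850 - 22565)*(-4326 + I))/(6160 + b(-18, 114)) = (-845*(-1) + (-10850 - 22565)*(-4326 + 1007))/(6160 + (-16/21 + 32/114)) = (845 - 33415*(-3319))/(6160 + (-16/21 + 32*(1/114))) = (845 + 110904385)/(6160 + (-16/21 + 16/57)) = 110905230/(6160 - 64/133) = 110905230/(819216/133) = 110905230*(133/819216) = 2458399265/136536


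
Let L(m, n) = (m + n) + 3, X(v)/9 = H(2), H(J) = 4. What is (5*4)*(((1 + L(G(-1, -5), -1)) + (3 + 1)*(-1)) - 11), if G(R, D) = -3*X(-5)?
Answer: -2400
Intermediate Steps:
X(v) = 36 (X(v) = 9*4 = 36)
G(R, D) = -108 (G(R, D) = -3*36 = -108)
L(m, n) = 3 + m + n
(5*4)*(((1 + L(G(-1, -5), -1)) + (3 + 1)*(-1)) - 11) = (5*4)*(((1 + (3 - 108 - 1)) + (3 + 1)*(-1)) - 11) = 20*(((1 - 106) + 4*(-1)) - 11) = 20*((-105 - 4) - 11) = 20*(-109 - 11) = 20*(-120) = -2400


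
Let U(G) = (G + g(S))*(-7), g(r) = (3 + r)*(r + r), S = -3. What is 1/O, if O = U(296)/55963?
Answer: -55963/2072 ≈ -27.009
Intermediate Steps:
g(r) = 2*r*(3 + r) (g(r) = (3 + r)*(2*r) = 2*r*(3 + r))
U(G) = -7*G (U(G) = (G + 2*(-3)*(3 - 3))*(-7) = (G + 2*(-3)*0)*(-7) = (G + 0)*(-7) = G*(-7) = -7*G)
O = -2072/55963 (O = -7*296/55963 = -2072*1/55963 = -2072/55963 ≈ -0.037024)
1/O = 1/(-2072/55963) = -55963/2072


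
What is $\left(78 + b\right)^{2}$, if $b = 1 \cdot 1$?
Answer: $6241$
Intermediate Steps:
$b = 1$
$\left(78 + b\right)^{2} = \left(78 + 1\right)^{2} = 79^{2} = 6241$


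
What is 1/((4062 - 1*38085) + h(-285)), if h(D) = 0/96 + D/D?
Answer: -1/34022 ≈ -2.9393e-5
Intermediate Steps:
h(D) = 1 (h(D) = 0*(1/96) + 1 = 0 + 1 = 1)
1/((4062 - 1*38085) + h(-285)) = 1/((4062 - 1*38085) + 1) = 1/((4062 - 38085) + 1) = 1/(-34023 + 1) = 1/(-34022) = -1/34022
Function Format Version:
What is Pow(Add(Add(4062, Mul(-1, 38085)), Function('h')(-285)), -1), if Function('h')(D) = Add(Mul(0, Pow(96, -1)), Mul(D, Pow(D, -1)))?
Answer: Rational(-1, 34022) ≈ -2.9393e-5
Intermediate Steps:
Function('h')(D) = 1 (Function('h')(D) = Add(Mul(0, Rational(1, 96)), 1) = Add(0, 1) = 1)
Pow(Add(Add(4062, Mul(-1, 38085)), Function('h')(-285)), -1) = Pow(Add(Add(4062, Mul(-1, 38085)), 1), -1) = Pow(Add(Add(4062, -38085), 1), -1) = Pow(Add(-34023, 1), -1) = Pow(-34022, -1) = Rational(-1, 34022)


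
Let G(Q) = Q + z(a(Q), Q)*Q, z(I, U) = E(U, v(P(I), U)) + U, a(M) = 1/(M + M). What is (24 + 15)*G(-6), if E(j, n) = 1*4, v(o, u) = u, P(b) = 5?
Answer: 234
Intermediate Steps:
a(M) = 1/(2*M)
E(j, n) = 4
z(I, U) = 4 + U
G(Q) = Q + Q*(4 + Q) (G(Q) = Q + (4 + Q)*Q = Q + Q*(4 + Q))
(24 + 15)*G(-6) = (24 + 15)*(-6*(5 - 6)) = 39*(-6*(-1)) = 39*6 = 234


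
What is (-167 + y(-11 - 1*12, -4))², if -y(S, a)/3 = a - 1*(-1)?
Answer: 24964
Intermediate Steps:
y(S, a) = -3 - 3*a (y(S, a) = -3*(a - 1*(-1)) = -3*(a + 1) = -3*(1 + a) = -3 - 3*a)
(-167 + y(-11 - 1*12, -4))² = (-167 + (-3 - 3*(-4)))² = (-167 + (-3 + 12))² = (-167 + 9)² = (-158)² = 24964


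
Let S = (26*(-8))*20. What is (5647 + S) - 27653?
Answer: -26166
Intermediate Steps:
S = -4160 (S = -208*20 = -4160)
(5647 + S) - 27653 = (5647 - 4160) - 27653 = 1487 - 27653 = -26166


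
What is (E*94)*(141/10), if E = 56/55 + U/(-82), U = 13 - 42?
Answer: 41001249/22550 ≈ 1818.2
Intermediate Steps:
U = -29
E = 6187/4510 (E = 56/55 - 29/(-82) = 56*(1/55) - 29*(-1/82) = 56/55 + 29/82 = 6187/4510 ≈ 1.3718)
(E*94)*(141/10) = ((6187/4510)*94)*(141/10) = 290789*(141*(⅒))/2255 = (290789/2255)*(141/10) = 41001249/22550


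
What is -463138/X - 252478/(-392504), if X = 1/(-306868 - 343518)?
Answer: 59114727423413775/196252 ≈ 3.0122e+11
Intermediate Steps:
X = -1/650386 (X = 1/(-650386) = -1/650386 ≈ -1.5375e-6)
-463138/X - 252478/(-392504) = -463138/(-1/650386) - 252478/(-392504) = -463138*(-650386) - 252478*(-1/392504) = 301218471268 + 126239/196252 = 59114727423413775/196252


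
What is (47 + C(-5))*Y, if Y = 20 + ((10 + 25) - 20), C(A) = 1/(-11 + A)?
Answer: 26285/16 ≈ 1642.8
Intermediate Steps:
Y = 35 (Y = 20 + (35 - 20) = 20 + 15 = 35)
(47 + C(-5))*Y = (47 + 1/(-11 - 5))*35 = (47 + 1/(-16))*35 = (47 - 1/16)*35 = (751/16)*35 = 26285/16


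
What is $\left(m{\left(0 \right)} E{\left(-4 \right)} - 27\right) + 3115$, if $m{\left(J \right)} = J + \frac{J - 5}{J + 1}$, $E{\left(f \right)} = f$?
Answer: $3108$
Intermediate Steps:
$m{\left(J \right)} = J + \frac{-5 + J}{1 + J}$
$\left(m{\left(0 \right)} E{\left(-4 \right)} - 27\right) + 3115 = \left(\frac{-5 + 0^{2} + 2 \cdot 0}{1 + 0} \left(-4\right) - 27\right) + 3115 = \left(\frac{-5 + 0 + 0}{1} \left(-4\right) - 27\right) + 3115 = \left(1 \left(-5\right) \left(-4\right) - 27\right) + 3115 = \left(\left(-5\right) \left(-4\right) - 27\right) + 3115 = \left(20 - 27\right) + 3115 = -7 + 3115 = 3108$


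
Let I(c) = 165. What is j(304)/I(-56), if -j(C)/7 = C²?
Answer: -646912/165 ≈ -3920.7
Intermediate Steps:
j(C) = -7*C²
j(304)/I(-56) = -7*304²/165 = -7*92416*(1/165) = -646912*1/165 = -646912/165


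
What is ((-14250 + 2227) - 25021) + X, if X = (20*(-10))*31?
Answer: -43244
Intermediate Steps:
X = -6200 (X = -200*31 = -6200)
((-14250 + 2227) - 25021) + X = ((-14250 + 2227) - 25021) - 6200 = (-12023 - 25021) - 6200 = -37044 - 6200 = -43244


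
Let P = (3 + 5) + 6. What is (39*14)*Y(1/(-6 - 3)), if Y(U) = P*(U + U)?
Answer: -5096/3 ≈ -1698.7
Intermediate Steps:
P = 14 (P = 8 + 6 = 14)
Y(U) = 28*U (Y(U) = 14*(U + U) = 14*(2*U) = 28*U)
(39*14)*Y(1/(-6 - 3)) = (39*14)*(28/(-6 - 3)) = 546*(28/(-9)) = 546*(28*(-⅑)) = 546*(-28/9) = -5096/3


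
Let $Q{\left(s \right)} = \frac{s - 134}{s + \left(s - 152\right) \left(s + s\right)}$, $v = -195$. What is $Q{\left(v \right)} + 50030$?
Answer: $\frac{965829103}{19305} \approx 50030.0$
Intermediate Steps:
$Q{\left(s \right)} = \frac{-134 + s}{s + 2 s \left(-152 + s\right)}$ ($Q{\left(s \right)} = \frac{-134 + s}{s + \left(-152 + s\right) 2 s} = \frac{-134 + s}{s + 2 s \left(-152 + s\right)}$)
$Q{\left(v \right)} + 50030 = \frac{-134 - 195}{\left(-195\right) \left(-303 + 2 \left(-195\right)\right)} + 50030 = \left(- \frac{1}{195}\right) \frac{1}{-303 - 390} \left(-329\right) + 50030 = \left(- \frac{1}{195}\right) \frac{1}{-693} \left(-329\right) + 50030 = \left(- \frac{1}{195}\right) \left(- \frac{1}{693}\right) \left(-329\right) + 50030 = - \frac{47}{19305} + 50030 = \frac{965829103}{19305}$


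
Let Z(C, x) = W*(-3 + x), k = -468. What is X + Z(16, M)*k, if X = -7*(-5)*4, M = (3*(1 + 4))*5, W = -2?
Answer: 67532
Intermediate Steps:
M = 75 (M = (3*5)*5 = 15*5 = 75)
X = 140 (X = 35*4 = 140)
Z(C, x) = 6 - 2*x (Z(C, x) = -2*(-3 + x) = 6 - 2*x)
X + Z(16, M)*k = 140 + (6 - 2*75)*(-468) = 140 + (6 - 150)*(-468) = 140 - 144*(-468) = 140 + 67392 = 67532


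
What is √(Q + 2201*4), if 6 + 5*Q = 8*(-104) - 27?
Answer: 3*√959 ≈ 92.903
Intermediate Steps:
Q = -173 (Q = -6/5 + (8*(-104) - 27)/5 = -6/5 + (-832 - 27)/5 = -6/5 + (⅕)*(-859) = -6/5 - 859/5 = -173)
√(Q + 2201*4) = √(-173 + 2201*4) = √(-173 + 8804) = √8631 = 3*√959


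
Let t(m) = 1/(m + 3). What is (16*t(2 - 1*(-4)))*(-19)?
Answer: -304/9 ≈ -33.778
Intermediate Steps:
t(m) = 1/(3 + m)
(16*t(2 - 1*(-4)))*(-19) = (16/(3 + (2 - 1*(-4))))*(-19) = (16/(3 + (2 + 4)))*(-19) = (16/(3 + 6))*(-19) = (16/9)*(-19) = -304/9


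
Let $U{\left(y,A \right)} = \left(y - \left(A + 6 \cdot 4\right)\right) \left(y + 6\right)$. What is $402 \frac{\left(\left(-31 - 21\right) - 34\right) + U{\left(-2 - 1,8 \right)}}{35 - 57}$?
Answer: $\frac{38391}{11} \approx 3490.1$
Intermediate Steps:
$U{\left(y,A \right)} = \left(6 + y\right) \left(-24 + y - A\right)$ ($U{\left(y,A \right)} = \left(y - \left(A + 24\right)\right) \left(6 + y\right) = \left(y - \left(24 + A\right)\right) \left(6 + y\right) = \left(-24 + y - A\right) \left(6 + y\right) = \left(6 + y\right) \left(-24 + y - A\right)$)
$402 \frac{\left(\left(-31 - 21\right) - 34\right) + U{\left(-2 - 1,8 \right)}}{35 - 57} = 402 \frac{\left(\left(-31 - 21\right) - 34\right) - \left(192 - \left(-2 - 1\right)^{2} + 26 \left(-2 - 1\right)\right)}{35 - 57} = 402 \frac{\left(-52 - 34\right) - \left(192 - \left(-2 - 1\right)^{2} + 26 \left(-2 - 1\right)\right)}{-22} = 402 \left(-86 - \left(138 - 24 - 9\right)\right) \left(- \frac{1}{22}\right) = 402 \left(-86 + \left(-144 + 9 + 54 - 48 + 24\right)\right) \left(- \frac{1}{22}\right) = 402 \left(-86 - 105\right) \left(- \frac{1}{22}\right) = 402 \left(\left(-191\right) \left(- \frac{1}{22}\right)\right) = 402 \cdot \frac{191}{22} = \frac{38391}{11}$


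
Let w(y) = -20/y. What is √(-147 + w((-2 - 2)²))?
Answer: I*√593/2 ≈ 12.176*I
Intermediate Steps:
√(-147 + w((-2 - 2)²)) = √(-147 - 20/(-2 - 2)²) = √(-147 - 20/((-4)²)) = √(-147 - 20/16) = √(-147 - 20*1/16) = √(-147 - 5/4) = √(-593/4) = I*√593/2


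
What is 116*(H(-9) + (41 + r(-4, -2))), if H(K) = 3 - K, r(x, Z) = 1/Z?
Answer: 6090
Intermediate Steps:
116*(H(-9) + (41 + r(-4, -2))) = 116*((3 - 1*(-9)) + (41 + 1/(-2))) = 116*((3 + 9) + (41 - ½)) = 116*(12 + 81/2) = 116*(105/2) = 6090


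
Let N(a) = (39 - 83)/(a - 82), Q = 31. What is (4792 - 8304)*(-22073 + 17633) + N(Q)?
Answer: 795257324/51 ≈ 1.5593e+7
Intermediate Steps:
N(a) = -44/(-82 + a)
(4792 - 8304)*(-22073 + 17633) + N(Q) = (4792 - 8304)*(-22073 + 17633) - 44/(-82 + 31) = -3512*(-4440) - 44/(-51) = 15593280 - 44*(-1/51) = 15593280 + 44/51 = 795257324/51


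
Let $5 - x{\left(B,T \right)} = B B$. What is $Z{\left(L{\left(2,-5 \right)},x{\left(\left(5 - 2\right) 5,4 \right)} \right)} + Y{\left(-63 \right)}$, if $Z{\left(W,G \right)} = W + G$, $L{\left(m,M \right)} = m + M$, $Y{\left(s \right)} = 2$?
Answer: $-221$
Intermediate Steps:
$x{\left(B,T \right)} = 5 - B^{2}$ ($x{\left(B,T \right)} = 5 - B B = 5 - B^{2}$)
$L{\left(m,M \right)} = M + m$
$Z{\left(W,G \right)} = G + W$
$Z{\left(L{\left(2,-5 \right)},x{\left(\left(5 - 2\right) 5,4 \right)} \right)} + Y{\left(-63 \right)} = \left(\left(5 - \left(\left(5 - 2\right) 5\right)^{2}\right) + \left(-5 + 2\right)\right) + 2 = \left(\left(5 - \left(3 \cdot 5\right)^{2}\right) - 3\right) + 2 = \left(\left(5 - 15^{2}\right) - 3\right) + 2 = \left(\left(5 - 225\right) - 3\right) + 2 = \left(-220 - 3\right) + 2 = -223 + 2 = -221$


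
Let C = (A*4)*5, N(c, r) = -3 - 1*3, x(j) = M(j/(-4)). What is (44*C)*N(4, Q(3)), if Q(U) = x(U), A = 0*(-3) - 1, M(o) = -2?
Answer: 5280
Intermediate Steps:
x(j) = -2
A = -1 (A = 0 - 1 = -1)
Q(U) = -2
N(c, r) = -6 (N(c, r) = -3 - 3 = -6)
C = -20 (C = -1*4*5 = -4*5 = -20)
(44*C)*N(4, Q(3)) = (44*(-20))*(-6) = -880*(-6) = 5280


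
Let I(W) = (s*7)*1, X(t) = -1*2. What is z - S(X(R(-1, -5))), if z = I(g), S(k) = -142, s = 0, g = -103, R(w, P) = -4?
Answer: 142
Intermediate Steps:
X(t) = -2
I(W) = 0 (I(W) = (0*7)*1 = 0*1 = 0)
z = 0
z - S(X(R(-1, -5))) = 0 - 1*(-142) = 0 + 142 = 142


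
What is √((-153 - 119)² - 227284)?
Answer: 10*I*√1533 ≈ 391.54*I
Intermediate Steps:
√((-153 - 119)² - 227284) = √((-272)² - 227284) = √(73984 - 227284) = √(-153300) = 10*I*√1533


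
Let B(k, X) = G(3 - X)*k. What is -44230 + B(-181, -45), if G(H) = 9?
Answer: -45859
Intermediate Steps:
B(k, X) = 9*k
-44230 + B(-181, -45) = -44230 + 9*(-181) = -44230 - 1629 = -45859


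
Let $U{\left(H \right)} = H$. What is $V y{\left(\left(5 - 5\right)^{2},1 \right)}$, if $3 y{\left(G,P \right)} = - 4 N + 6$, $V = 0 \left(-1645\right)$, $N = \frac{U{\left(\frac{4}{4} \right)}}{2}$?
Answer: $0$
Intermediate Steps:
$N = \frac{1}{2}$ ($N = \frac{4 \cdot \frac{1}{4}}{2} = 4 \cdot \frac{1}{4} \cdot \frac{1}{2} = 1 \cdot \frac{1}{2} = \frac{1}{2} \approx 0.5$)
$V = 0$
$y{\left(G,P \right)} = \frac{4}{3}$ ($y{\left(G,P \right)} = \frac{\left(-4\right) \frac{1}{2} + 6}{3} = \frac{-2 + 6}{3} = \frac{1}{3} \cdot 4 = \frac{4}{3}$)
$V y{\left(\left(5 - 5\right)^{2},1 \right)} = 0 \cdot \frac{4}{3} = 0$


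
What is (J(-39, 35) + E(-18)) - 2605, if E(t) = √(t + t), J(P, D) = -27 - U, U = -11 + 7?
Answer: -2628 + 6*I ≈ -2628.0 + 6.0*I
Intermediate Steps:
U = -4
J(P, D) = -23 (J(P, D) = -27 - 1*(-4) = -27 + 4 = -23)
E(t) = √2*√t (E(t) = √(2*t) = √2*√t)
(J(-39, 35) + E(-18)) - 2605 = (-23 + √2*√(-18)) - 2605 = (-23 + √2*(3*I*√2)) - 2605 = (-23 + 6*I) - 2605 = -2628 + 6*I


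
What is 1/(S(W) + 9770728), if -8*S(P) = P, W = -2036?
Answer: 2/19541965 ≈ 1.0234e-7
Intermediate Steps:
S(P) = -P/8
1/(S(W) + 9770728) = 1/(-⅛*(-2036) + 9770728) = 1/(509/2 + 9770728) = 1/(19541965/2) = 2/19541965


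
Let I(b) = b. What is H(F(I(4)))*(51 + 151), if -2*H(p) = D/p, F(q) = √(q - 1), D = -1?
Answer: 101*√3/3 ≈ 58.312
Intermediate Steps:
F(q) = √(-1 + q)
H(p) = 1/(2*p) (H(p) = -(-1)/(2*p) = 1/(2*p))
H(F(I(4)))*(51 + 151) = (1/(2*(√(-1 + 4))))*(51 + 151) = (1/(2*(√3)))*202 = ((√3/3)/2)*202 = (√3/6)*202 = 101*√3/3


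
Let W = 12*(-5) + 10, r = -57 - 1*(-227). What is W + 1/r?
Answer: -8499/170 ≈ -49.994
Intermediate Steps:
r = 170 (r = -57 + 227 = 170)
W = -50 (W = -60 + 10 = -50)
W + 1/r = -50 + 1/170 = -8499/170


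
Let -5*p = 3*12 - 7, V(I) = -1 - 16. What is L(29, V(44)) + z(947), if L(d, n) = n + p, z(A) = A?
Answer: 4621/5 ≈ 924.20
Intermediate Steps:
V(I) = -17
p = -29/5 (p = -(3*12 - 7)/5 = -(36 - 7)/5 = -⅕*29 = -29/5 ≈ -5.8000)
L(d, n) = -29/5 + n (L(d, n) = n - 29/5 = -29/5 + n)
L(29, V(44)) + z(947) = (-29/5 - 17) + 947 = -114/5 + 947 = 4621/5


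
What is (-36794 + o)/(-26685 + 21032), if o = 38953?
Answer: -2159/5653 ≈ -0.38192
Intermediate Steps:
(-36794 + o)/(-26685 + 21032) = (-36794 + 38953)/(-26685 + 21032) = 2159/(-5653) = 2159*(-1/5653) = -2159/5653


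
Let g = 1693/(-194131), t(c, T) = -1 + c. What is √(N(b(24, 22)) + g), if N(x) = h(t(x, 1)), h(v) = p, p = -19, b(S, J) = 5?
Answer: I*√716378721842/194131 ≈ 4.3599*I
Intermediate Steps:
h(v) = -19
N(x) = -19
g = -1693/194131 (g = 1693*(-1/194131) = -1693/194131 ≈ -0.0087209)
√(N(b(24, 22)) + g) = √(-19 - 1693/194131) = √(-3690182/194131) = I*√716378721842/194131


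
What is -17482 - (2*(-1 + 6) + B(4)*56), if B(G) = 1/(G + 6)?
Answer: -87488/5 ≈ -17498.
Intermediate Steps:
B(G) = 1/(6 + G)
-17482 - (2*(-1 + 6) + B(4)*56) = -17482 - (2*(-1 + 6) + 56/(6 + 4)) = -17482 - (2*5 + 56/10) = -17482 - (10 + (⅒)*56) = -17482 - (10 + 28/5) = -17482 - 1*78/5 = -17482 - 78/5 = -87488/5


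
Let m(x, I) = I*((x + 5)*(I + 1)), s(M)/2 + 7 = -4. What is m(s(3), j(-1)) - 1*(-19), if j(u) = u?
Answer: 19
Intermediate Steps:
s(M) = -22 (s(M) = -14 + 2*(-4) = -14 - 8 = -22)
m(x, I) = I*(1 + I)*(5 + x) (m(x, I) = I*((5 + x)*(1 + I)) = I*((1 + I)*(5 + x)) = I*(1 + I)*(5 + x))
m(s(3), j(-1)) - 1*(-19) = -(5 - 22 + 5*(-1) - 1*(-22)) - 1*(-19) = -(5 - 22 - 5 + 22) + 19 = -1*0 + 19 = 0 + 19 = 19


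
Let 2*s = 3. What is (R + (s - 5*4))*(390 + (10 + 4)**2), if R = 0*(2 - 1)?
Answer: -10841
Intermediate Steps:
s = 3/2 (s = (1/2)*3 = 3/2 ≈ 1.5000)
R = 0 (R = 0*1 = 0)
(R + (s - 5*4))*(390 + (10 + 4)**2) = (0 + (3/2 - 5*4))*(390 + (10 + 4)**2) = (0 + (3/2 - 20))*(390 + 14**2) = (0 - 37/2)*(390 + 196) = -37/2*586 = -10841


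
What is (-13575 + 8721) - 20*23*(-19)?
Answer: 3886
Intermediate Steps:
(-13575 + 8721) - 20*23*(-19) = -4854 - 460*(-19) = -4854 + 8740 = 3886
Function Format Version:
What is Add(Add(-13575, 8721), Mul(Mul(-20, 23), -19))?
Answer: 3886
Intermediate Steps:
Add(Add(-13575, 8721), Mul(Mul(-20, 23), -19)) = Add(-4854, Mul(-460, -19)) = Add(-4854, 8740) = 3886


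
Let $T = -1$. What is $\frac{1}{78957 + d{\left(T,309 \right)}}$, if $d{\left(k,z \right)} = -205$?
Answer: $\frac{1}{78752} \approx 1.2698 \cdot 10^{-5}$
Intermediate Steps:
$\frac{1}{78957 + d{\left(T,309 \right)}} = \frac{1}{78957 - 205} = \frac{1}{78752}$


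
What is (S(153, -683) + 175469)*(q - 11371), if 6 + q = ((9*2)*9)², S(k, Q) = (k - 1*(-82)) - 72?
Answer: 2611120944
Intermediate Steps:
S(k, Q) = 10 + k (S(k, Q) = (k + 82) - 72 = (82 + k) - 72 = 10 + k)
q = 26238 (q = -6 + ((9*2)*9)² = -6 + (18*9)² = -6 + 162² = -6 + 26244 = 26238)
(S(153, -683) + 175469)*(q - 11371) = ((10 + 153) + 175469)*(26238 - 11371) = (163 + 175469)*14867 = 175632*14867 = 2611120944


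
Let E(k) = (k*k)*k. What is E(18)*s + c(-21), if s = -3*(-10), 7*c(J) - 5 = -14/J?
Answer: 3674177/21 ≈ 1.7496e+5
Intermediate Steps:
c(J) = 5/7 - 2/J (c(J) = 5/7 + (-14/J)/7 = 5/7 - 2/J)
E(k) = k³ (E(k) = k²*k = k³)
s = 30
E(18)*s + c(-21) = 18³*30 + (5/7 - 2/(-21)) = 5832*30 + (5/7 - 2*(-1/21)) = 174960 + (5/7 + 2/21) = 174960 + 17/21 = 3674177/21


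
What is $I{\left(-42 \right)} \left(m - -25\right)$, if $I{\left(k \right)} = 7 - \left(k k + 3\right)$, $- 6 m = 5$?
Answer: $- \frac{127600}{3} \approx -42533.0$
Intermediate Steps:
$m = - \frac{5}{6}$ ($m = \left(- \frac{1}{6}\right) 5 = - \frac{5}{6} \approx -0.83333$)
$I{\left(k \right)} = 4 - k^{2}$ ($I{\left(k \right)} = 7 - \left(k^{2} + 3\right) = 7 - \left(3 + k^{2}\right) = 4 - k^{2}$)
$I{\left(-42 \right)} \left(m - -25\right) = \left(4 - \left(-42\right)^{2}\right) \left(- \frac{5}{6} - -25\right) = \left(4 - 1764\right) \left(- \frac{5}{6} + 25\right) = \left(4 - 1764\right) \frac{145}{6} = \left(-1760\right) \frac{145}{6} = - \frac{127600}{3}$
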